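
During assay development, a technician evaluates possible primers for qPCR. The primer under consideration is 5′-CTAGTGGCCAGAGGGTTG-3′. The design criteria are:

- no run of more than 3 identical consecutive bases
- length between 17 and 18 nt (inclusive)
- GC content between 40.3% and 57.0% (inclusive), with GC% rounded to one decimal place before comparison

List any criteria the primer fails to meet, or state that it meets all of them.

Base counts: A=3, T=4, G=8, C=3 (length 18).
homopolymer run: longest run = 3 ✓
length: length 18 ✓
GC content: GC 11/18 = 61.1%, outside 40.3–57.0% ✗

Fails: GC content.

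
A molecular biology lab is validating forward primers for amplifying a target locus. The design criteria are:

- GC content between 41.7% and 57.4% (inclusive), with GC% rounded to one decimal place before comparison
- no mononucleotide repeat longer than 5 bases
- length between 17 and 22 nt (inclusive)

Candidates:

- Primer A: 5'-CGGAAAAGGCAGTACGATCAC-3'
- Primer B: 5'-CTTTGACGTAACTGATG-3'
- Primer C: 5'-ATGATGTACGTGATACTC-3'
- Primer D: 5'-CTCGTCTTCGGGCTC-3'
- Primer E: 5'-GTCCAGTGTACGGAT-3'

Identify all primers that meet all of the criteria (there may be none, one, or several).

Primer A (21 nt, A=8 T=2 G=6 C=5): GC 11/21 = 52.4% ✓; longest run = 4 ✓; length 21 ✓ — passes.
Primer B (17 nt, A=4 T=6 G=4 C=3): GC 7/17 = 41.2%, outside 41.7–57.4% ✗; longest run = 3 ✓; length 17 ✓ — fails.
Primer C (18 nt, A=5 T=6 G=4 C=3): GC 7/18 = 38.9%, outside 41.7–57.4% ✗; longest run = 1 ✓; length 18 ✓ — fails.
Primer D (15 nt, A=0 T=5 G=4 C=6): GC 10/15 = 66.7%, outside 41.7–57.4% ✗; longest run = 3 ✓; length 15, outside 17–22 ✗ — fails.
Primer E (15 nt, A=3 T=4 G=5 C=3): GC 8/15 = 53.3% ✓; longest run = 2 ✓; length 15, outside 17–22 ✗ — fails.

Primer A only.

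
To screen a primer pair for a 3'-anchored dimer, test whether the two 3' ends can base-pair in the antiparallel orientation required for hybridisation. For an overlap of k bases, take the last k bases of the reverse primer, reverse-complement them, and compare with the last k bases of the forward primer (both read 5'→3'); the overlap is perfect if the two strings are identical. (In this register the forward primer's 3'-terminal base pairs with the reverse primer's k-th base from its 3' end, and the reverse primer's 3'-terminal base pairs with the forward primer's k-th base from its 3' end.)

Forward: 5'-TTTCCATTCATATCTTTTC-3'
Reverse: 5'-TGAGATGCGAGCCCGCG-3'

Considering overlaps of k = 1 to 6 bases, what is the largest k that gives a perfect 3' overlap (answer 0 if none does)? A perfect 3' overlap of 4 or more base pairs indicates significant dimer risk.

Longest perfect overlap: 1 complementary base pair; below the dimer-risk threshold (threshold 4).

Last 6 bases (5'→3') — forward …CTTTTC, reverse …CCCGCG.
Reverse complement of the reverse primer's last 6 bases: CGCGGG; its first k bases are the reverse complement of the reverse primer's last k bases, so a perfect k-base overlap needs the forward primer's last k bases to equal them.
Comparing (forward last k vs required): k=1: C vs C ✓; k=2: TC vs CG ✗; k=3: TTC vs CGC ✗; k=4: TTTC vs CGCG ✗; k=5: TTTTC vs CGCGG ✗; k=6: CTTTTC vs CGCGGG ✗.
Only k = 1 is perfect, so the longest perfect 3' overlap is 1.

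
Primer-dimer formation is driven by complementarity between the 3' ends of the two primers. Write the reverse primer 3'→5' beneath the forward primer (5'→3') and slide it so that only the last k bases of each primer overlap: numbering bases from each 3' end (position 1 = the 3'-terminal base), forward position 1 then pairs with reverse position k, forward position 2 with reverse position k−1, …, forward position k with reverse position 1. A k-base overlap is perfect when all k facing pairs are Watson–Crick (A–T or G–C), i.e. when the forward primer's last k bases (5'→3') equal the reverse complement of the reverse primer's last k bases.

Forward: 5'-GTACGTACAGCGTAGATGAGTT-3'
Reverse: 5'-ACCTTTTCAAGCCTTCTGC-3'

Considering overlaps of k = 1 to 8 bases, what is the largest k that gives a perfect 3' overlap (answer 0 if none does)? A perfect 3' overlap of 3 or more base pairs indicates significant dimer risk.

Longest perfect overlap: 0 complementary base pairs; below the dimer-risk threshold (threshold 3).

Last 8 bases (5'→3') — forward …GATGAGTT, reverse …CCTTCTGC.
Reverse complement of the reverse primer's last 8 bases: GCAGAAGG; its first k bases are the reverse complement of the reverse primer's last k bases, so a perfect k-base overlap needs the forward primer's last k bases to equal them.
Comparing (forward last k vs required): k=1: T vs G ✗; k=2: TT vs GC ✗; k=3: GTT vs GCA ✗; k=4: AGTT vs GCAG ✗; k=5: GAGTT vs GCAGA ✗; k=6: TGAGTT vs GCAGAA ✗; k=7: ATGAGTT vs GCAGAAG ✗; k=8: GATGAGTT vs GCAGAAGG ✗.
No overlap length from 1 to 8 is perfect, so the longest perfect 3' overlap is 0.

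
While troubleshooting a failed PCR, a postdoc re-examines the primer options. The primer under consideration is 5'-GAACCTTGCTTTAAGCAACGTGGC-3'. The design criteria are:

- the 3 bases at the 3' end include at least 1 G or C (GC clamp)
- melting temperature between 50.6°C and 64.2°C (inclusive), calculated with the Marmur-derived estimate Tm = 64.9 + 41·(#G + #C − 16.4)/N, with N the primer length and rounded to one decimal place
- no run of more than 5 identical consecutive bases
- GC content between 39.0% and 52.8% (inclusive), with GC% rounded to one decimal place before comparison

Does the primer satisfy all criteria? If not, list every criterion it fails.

Meets all criteria.

Base counts: A=6, T=6, G=6, C=6 (length 24).
GC clamp: 3' end GGC has 3 G/C ✓
Tm: Tm = 64.9 + 41·(12 − 16.4)/24 = 57.4°C ✓
homopolymer run: longest run = 3 ✓
GC content: GC 12/24 = 50.0% ✓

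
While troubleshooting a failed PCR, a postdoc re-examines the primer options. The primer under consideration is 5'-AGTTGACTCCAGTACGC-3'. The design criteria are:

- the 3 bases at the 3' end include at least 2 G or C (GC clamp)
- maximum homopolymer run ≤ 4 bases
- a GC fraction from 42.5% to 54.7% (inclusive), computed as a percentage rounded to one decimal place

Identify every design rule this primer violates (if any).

Base counts: A=4, T=4, G=4, C=5 (length 17).
GC clamp: 3' end CGC has 3 G/C ✓
homopolymer run: longest run = 2 ✓
GC content: GC 9/17 = 52.9% ✓

Meets all criteria.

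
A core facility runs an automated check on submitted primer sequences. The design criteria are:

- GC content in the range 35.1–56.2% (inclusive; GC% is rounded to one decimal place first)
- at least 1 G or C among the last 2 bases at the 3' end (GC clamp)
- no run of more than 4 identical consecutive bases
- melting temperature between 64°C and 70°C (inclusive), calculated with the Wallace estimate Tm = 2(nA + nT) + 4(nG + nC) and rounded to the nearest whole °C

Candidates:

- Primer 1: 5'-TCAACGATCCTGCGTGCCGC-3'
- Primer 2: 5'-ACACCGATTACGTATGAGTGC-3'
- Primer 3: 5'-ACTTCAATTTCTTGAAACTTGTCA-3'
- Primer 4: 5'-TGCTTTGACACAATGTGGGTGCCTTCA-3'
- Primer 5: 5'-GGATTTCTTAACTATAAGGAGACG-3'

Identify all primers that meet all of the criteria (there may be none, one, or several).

Primer 5 only.

Primer 1 (20 nt, A=3 T=4 G=5 C=8): GC 13/20 = 65.0%, outside 35.1–56.2% ✗; 3' end GC has 2 G/C ✓; longest run = 2 ✓; Tm = 2·7 + 4·13 = 66°C ✓ — fails.
Primer 2 (21 nt, A=6 T=5 G=5 C=5): GC 10/21 = 47.6% ✓; 3' end GC has 2 G/C ✓; longest run = 2 ✓; Tm = 2·11 + 4·10 = 62°C, outside 64–70°C ✗ — fails.
Primer 3 (24 nt, A=7 T=10 G=2 C=5): GC 7/24 = 29.2%, outside 35.1–56.2% ✗; 3' end CA has 1 G/C ✓; longest run = 3 ✓; Tm = 2·17 + 4·7 = 62°C, outside 64–70°C ✗ — fails.
Primer 4 (27 nt, A=5 T=9 G=7 C=6): GC 13/27 = 48.1% ✓; 3' end CA has 1 G/C ✓; longest run = 3 ✓; Tm = 2·14 + 4·13 = 80°C, outside 64–70°C ✗ — fails.
Primer 5 (24 nt, A=8 T=7 G=6 C=3): GC 9/24 = 37.5% ✓; 3' end CG has 2 G/C ✓; longest run = 3 ✓; Tm = 2·15 + 4·9 = 66°C ✓ — passes.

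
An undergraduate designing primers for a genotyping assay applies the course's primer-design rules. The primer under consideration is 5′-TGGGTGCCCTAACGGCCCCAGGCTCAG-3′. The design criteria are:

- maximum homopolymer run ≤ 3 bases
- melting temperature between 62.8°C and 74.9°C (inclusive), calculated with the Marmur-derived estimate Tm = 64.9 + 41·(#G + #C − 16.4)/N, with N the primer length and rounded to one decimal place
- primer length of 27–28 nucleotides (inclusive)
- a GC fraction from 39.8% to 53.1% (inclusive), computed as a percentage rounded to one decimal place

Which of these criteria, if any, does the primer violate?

Base counts: A=4, T=4, G=9, C=10 (length 27).
homopolymer run: longest run = 4, exceeds 3 ✗
Tm: Tm = 64.9 + 41·(19 − 16.4)/27 = 68.8°C ✓
length: length 27 ✓
GC content: GC 19/27 = 70.4%, outside 39.8–53.1% ✗

Fails: homopolymer run, GC content.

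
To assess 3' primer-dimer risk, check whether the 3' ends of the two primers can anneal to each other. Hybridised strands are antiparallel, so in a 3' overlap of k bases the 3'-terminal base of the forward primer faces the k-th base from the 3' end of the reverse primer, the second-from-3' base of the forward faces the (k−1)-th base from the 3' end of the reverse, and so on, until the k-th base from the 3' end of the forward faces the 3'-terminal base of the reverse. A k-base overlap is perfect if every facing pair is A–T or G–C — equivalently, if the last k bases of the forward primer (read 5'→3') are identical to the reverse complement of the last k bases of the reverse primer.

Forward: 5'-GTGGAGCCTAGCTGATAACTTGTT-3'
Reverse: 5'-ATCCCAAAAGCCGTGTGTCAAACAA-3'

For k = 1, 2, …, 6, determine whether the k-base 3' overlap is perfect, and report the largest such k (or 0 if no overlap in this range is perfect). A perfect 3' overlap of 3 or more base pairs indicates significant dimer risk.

Last 6 bases (5'→3') — forward …CTTGTT, reverse …AAACAA.
Reverse complement of the reverse primer's last 6 bases: TTGTTT; its first k bases are the reverse complement of the reverse primer's last k bases, so a perfect k-base overlap needs the forward primer's last k bases to equal them.
Comparing (forward last k vs required): k=1: T vs T ✓; k=2: TT vs TT ✓; k=3: GTT vs TTG ✗; k=4: TGTT vs TTGT ✗; k=5: TTGTT vs TTGTT ✓; k=6: CTTGTT vs TTGTTT ✗.
Perfect overlaps at k = 1, 2, 5; the largest is 5.

Longest perfect overlap: 5 complementary base pairs; significant dimer risk (threshold 3).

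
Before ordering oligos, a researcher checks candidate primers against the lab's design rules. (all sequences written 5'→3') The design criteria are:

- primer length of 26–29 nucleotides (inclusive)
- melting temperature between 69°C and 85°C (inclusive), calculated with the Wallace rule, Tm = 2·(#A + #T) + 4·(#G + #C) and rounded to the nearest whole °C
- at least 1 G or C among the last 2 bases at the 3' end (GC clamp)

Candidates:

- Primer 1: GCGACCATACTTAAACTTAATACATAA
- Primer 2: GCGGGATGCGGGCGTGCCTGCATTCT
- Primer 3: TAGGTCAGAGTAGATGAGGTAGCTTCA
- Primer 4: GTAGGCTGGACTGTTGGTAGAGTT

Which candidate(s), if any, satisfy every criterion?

Primer 3 only.

Primer 1 (27 nt, A=12 T=7 G=2 C=6): length 27 ✓; Tm = 2·19 + 4·8 = 70°C ✓; 3' end AA has 0 G/C, need ≥1 ✗ — fails.
Primer 2 (26 nt, A=2 T=6 G=11 C=7): length 26 ✓; Tm = 2·8 + 4·18 = 88°C, outside 69–85°C ✗; 3' end CT has 1 G/C ✓ — fails.
Primer 3 (27 nt, A=8 T=7 G=9 C=3): length 27 ✓; Tm = 2·15 + 4·12 = 78°C ✓; 3' end CA has 1 G/C ✓ — passes.
Primer 4 (24 nt, A=4 T=8 G=10 C=2): length 24, outside 26–29 ✗; Tm = 2·12 + 4·12 = 72°C ✓; 3' end TT has 0 G/C, need ≥1 ✗ — fails.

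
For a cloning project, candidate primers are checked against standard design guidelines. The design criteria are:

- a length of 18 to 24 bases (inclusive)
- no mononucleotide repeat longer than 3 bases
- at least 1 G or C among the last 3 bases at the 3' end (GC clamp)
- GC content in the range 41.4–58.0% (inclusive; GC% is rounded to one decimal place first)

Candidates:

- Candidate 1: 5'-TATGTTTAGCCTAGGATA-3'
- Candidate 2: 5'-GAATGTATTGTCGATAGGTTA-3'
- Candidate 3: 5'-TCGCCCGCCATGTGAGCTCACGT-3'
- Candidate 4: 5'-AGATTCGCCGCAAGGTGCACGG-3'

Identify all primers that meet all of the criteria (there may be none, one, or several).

None of the candidates satisfy all criteria.

Candidate 1 (18 nt, A=5 T=7 G=4 C=2): length 18 ✓; longest run = 3 ✓; 3' end ATA has 0 G/C, need ≥1 ✗; GC 6/18 = 33.3%, outside 41.4–58.0% ✗ — fails.
Candidate 2 (21 nt, A=6 T=8 G=6 C=1): length 21 ✓; longest run = 2 ✓; 3' end TTA has 0 G/C, need ≥1 ✗; GC 7/21 = 33.3%, outside 41.4–58.0% ✗ — fails.
Candidate 3 (23 nt, A=3 T=5 G=6 C=9): length 23 ✓; longest run = 3 ✓; 3' end CGT has 2 G/C ✓; GC 15/23 = 65.2%, outside 41.4–58.0% ✗ — fails.
Candidate 4 (22 nt, A=5 T=3 G=8 C=6): length 22 ✓; longest run = 2 ✓; 3' end CGG has 3 G/C ✓; GC 14/22 = 63.6%, outside 41.4–58.0% ✗ — fails.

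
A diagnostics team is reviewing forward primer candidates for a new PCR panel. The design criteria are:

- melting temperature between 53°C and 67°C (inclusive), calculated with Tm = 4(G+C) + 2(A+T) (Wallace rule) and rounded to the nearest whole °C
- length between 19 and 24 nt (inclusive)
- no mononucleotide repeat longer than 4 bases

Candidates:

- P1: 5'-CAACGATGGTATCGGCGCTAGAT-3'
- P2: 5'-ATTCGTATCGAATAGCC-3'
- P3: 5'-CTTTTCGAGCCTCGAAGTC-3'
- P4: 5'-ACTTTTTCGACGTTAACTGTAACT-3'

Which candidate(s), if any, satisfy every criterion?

P1 (23 nt, A=6 T=5 G=7 C=5): Tm = 2·11 + 4·12 = 70°C, outside 53–67°C ✗; length 23 ✓; longest run = 2 ✓ — fails.
P2 (17 nt, A=5 T=5 G=3 C=4): Tm = 2·10 + 4·7 = 48°C, outside 53–67°C ✗; length 17, outside 19–24 ✗; longest run = 2 ✓ — fails.
P3 (19 nt, A=3 T=6 G=4 C=6): Tm = 2·9 + 4·10 = 58°C ✓; length 19 ✓; longest run = 4 ✓ — passes.
P4 (24 nt, A=6 T=10 G=3 C=5): Tm = 2·16 + 4·8 = 64°C ✓; length 24 ✓; longest run = 5, exceeds 4 ✗ — fails.

P3 only.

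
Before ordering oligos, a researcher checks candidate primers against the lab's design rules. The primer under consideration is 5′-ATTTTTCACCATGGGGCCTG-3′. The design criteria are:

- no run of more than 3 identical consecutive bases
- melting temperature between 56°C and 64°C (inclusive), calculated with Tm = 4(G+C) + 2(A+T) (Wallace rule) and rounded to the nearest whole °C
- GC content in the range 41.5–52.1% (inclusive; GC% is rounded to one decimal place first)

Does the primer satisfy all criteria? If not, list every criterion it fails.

Base counts: A=3, T=7, G=5, C=5 (length 20).
homopolymer run: longest run = 5, exceeds 3 ✗
Tm: Tm = 2·10 + 4·10 = 60°C ✓
GC content: GC 10/20 = 50.0% ✓

Fails: homopolymer run.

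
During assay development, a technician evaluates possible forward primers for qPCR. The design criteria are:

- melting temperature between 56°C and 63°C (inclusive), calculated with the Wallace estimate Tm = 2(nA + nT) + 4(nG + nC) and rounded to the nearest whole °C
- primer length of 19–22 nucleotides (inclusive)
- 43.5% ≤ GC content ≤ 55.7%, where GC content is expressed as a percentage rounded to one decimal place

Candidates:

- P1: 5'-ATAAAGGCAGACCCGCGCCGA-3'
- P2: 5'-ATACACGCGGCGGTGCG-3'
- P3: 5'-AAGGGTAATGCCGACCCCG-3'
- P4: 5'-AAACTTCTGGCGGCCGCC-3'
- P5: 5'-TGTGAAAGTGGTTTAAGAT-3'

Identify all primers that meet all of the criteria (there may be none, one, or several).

None of the candidates satisfy all criteria.

P1 (21 nt, A=7 T=1 G=6 C=7): Tm = 2·8 + 4·13 = 68°C, outside 56–63°C ✗; length 21 ✓; GC 13/21 = 61.9%, outside 43.5–55.7% ✗ — fails.
P2 (17 nt, A=3 T=2 G=7 C=5): Tm = 2·5 + 4·12 = 58°C ✓; length 17, outside 19–22 ✗; GC 12/17 = 70.6%, outside 43.5–55.7% ✗ — fails.
P3 (19 nt, A=5 T=2 G=6 C=6): Tm = 2·7 + 4·12 = 62°C ✓; length 19 ✓; GC 12/19 = 63.2%, outside 43.5–55.7% ✗ — fails.
P4 (18 nt, A=3 T=3 G=5 C=7): Tm = 2·6 + 4·12 = 60°C ✓; length 18, outside 19–22 ✗; GC 12/18 = 66.7%, outside 43.5–55.7% ✗ — fails.
P5 (19 nt, A=6 T=7 G=6 C=0): Tm = 2·13 + 4·6 = 50°C, outside 56–63°C ✗; length 19 ✓; GC 6/19 = 31.6%, outside 43.5–55.7% ✗ — fails.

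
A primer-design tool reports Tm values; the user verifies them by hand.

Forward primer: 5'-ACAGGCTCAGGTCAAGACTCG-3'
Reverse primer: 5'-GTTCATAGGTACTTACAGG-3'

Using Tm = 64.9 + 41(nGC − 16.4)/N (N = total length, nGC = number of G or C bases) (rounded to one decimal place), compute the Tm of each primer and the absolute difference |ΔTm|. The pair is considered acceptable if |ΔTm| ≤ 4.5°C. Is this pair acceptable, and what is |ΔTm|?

|ΔTm| = 9.5°C; the pair is not acceptable.

Forward: G+C = 12, N = 21 → Tm = 64.9 + 41·(12 − 16.4)/21 = 56.3°C.
Reverse: G+C = 8, N = 19 → Tm = 64.9 + 41·(8 − 16.4)/19 = 46.8°C.
|ΔTm| = |56.3 − 46.8| = 9.5°C, > 4.5°C.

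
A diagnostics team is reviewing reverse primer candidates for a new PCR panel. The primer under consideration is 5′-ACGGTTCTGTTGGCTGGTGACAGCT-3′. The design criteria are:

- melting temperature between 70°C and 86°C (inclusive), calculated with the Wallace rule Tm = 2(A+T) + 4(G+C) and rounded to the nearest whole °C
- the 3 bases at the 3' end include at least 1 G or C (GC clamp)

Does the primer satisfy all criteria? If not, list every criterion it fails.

Base counts: A=3, T=8, G=9, C=5 (length 25).
Tm: Tm = 2·11 + 4·14 = 78°C ✓
GC clamp: 3' end GCT has 2 G/C ✓

Meets all criteria.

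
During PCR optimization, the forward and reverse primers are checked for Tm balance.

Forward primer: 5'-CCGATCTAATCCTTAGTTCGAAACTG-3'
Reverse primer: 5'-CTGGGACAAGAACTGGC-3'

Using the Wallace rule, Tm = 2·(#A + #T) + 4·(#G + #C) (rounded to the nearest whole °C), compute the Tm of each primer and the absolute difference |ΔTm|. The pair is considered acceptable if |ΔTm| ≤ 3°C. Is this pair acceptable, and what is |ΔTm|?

|ΔTm| = 20°C; the pair is not acceptable.

Forward: A=7 T=8 G=4 C=7 → Tm = 2·15 + 4·11 = 74°C.
Reverse: A=5 T=2 G=6 C=4 → Tm = 2·7 + 4·10 = 54°C.
|ΔTm| = |74 − 54| = 20°C, > 3°C.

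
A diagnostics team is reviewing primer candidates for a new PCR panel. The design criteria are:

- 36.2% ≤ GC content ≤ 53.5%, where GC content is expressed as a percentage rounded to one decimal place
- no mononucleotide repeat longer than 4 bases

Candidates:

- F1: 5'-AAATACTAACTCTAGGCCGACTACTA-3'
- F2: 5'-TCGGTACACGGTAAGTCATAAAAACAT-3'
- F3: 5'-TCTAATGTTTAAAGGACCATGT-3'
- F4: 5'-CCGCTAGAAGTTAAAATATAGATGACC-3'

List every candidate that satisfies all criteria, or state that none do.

F1 (26 nt, A=10 T=6 G=3 C=7): GC 10/26 = 38.5% ✓; longest run = 3 ✓ — passes.
F2 (27 nt, A=11 T=6 G=5 C=5): GC 10/27 = 37.0% ✓; longest run = 5, exceeds 4 ✗ — fails.
F3 (22 nt, A=7 T=8 G=4 C=3): GC 7/22 = 31.8%, outside 36.2–53.5% ✗; longest run = 3 ✓ — fails.
F4 (27 nt, A=11 T=6 G=5 C=5): GC 10/27 = 37.0% ✓; longest run = 4 ✓ — passes.

F1 and F4.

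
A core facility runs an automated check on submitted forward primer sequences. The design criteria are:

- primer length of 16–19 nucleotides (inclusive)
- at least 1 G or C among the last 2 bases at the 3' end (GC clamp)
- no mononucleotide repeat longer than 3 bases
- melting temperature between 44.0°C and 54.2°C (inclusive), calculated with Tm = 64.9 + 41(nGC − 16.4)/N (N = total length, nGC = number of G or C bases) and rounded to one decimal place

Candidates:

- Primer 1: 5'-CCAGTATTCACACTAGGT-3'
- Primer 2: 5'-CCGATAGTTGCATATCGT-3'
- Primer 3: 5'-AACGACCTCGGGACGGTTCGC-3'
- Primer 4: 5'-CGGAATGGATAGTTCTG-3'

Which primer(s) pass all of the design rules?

Primer 1, Primer 2 and Primer 4.

Primer 1 (18 nt, A=5 T=5 G=3 C=5): length 18 ✓; 3' end GT has 1 G/C ✓; longest run = 2 ✓; Tm = 64.9 + 41·(8 − 16.4)/18 = 45.8°C ✓ — passes.
Primer 2 (18 nt, A=4 T=6 G=4 C=4): length 18 ✓; 3' end GT has 1 G/C ✓; longest run = 2 ✓; Tm = 64.9 + 41·(8 − 16.4)/18 = 45.8°C ✓ — passes.
Primer 3 (21 nt, A=4 T=3 G=7 C=7): length 21, outside 16–19 ✗; 3' end GC has 2 G/C ✓; longest run = 3 ✓; Tm = 64.9 + 41·(14 − 16.4)/21 = 60.2°C, outside 44.0–54.2°C ✗ — fails.
Primer 4 (17 nt, A=4 T=5 G=6 C=2): length 17 ✓; 3' end TG has 1 G/C ✓; longest run = 2 ✓; Tm = 64.9 + 41·(8 − 16.4)/17 = 44.6°C ✓ — passes.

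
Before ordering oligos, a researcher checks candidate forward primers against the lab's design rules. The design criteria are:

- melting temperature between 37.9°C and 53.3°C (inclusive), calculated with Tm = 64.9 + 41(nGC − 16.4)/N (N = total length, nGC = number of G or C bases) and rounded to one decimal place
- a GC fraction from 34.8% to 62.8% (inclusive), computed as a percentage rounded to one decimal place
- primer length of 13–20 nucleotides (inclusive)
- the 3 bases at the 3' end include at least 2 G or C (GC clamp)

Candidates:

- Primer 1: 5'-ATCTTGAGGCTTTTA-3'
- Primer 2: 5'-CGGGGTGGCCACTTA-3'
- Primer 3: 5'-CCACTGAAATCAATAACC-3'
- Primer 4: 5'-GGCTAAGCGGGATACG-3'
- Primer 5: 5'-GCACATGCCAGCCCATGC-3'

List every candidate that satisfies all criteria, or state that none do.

Primer 1 (15 nt, A=3 T=7 G=3 C=2): Tm = 64.9 + 41·(5 − 16.4)/15 = 33.7°C, outside 37.9–53.3°C ✗; GC 5/15 = 33.3%, outside 34.8–62.8% ✗; length 15 ✓; 3' end TTA has 0 G/C, need ≥2 ✗ — fails.
Primer 2 (15 nt, A=2 T=3 G=6 C=4): Tm = 64.9 + 41·(10 − 16.4)/15 = 47.4°C ✓; GC 10/15 = 66.7%, outside 34.8–62.8% ✗; length 15 ✓; 3' end TTA has 0 G/C, need ≥2 ✗ — fails.
Primer 3 (18 nt, A=8 T=3 G=1 C=6): Tm = 64.9 + 41·(7 − 16.4)/18 = 43.5°C ✓; GC 7/18 = 38.9% ✓; length 18 ✓; 3' end ACC has 2 G/C ✓ — passes.
Primer 4 (16 nt, A=4 T=2 G=7 C=3): Tm = 64.9 + 41·(10 − 16.4)/16 = 48.5°C ✓; GC 10/16 = 62.5% ✓; length 16 ✓; 3' end ACG has 2 G/C ✓ — passes.
Primer 5 (18 nt, A=4 T=2 G=4 C=8): Tm = 64.9 + 41·(12 − 16.4)/18 = 54.9°C, outside 37.9–53.3°C ✗; GC 12/18 = 66.7%, outside 34.8–62.8% ✗; length 18 ✓; 3' end TGC has 2 G/C ✓ — fails.

Primer 3 and Primer 4.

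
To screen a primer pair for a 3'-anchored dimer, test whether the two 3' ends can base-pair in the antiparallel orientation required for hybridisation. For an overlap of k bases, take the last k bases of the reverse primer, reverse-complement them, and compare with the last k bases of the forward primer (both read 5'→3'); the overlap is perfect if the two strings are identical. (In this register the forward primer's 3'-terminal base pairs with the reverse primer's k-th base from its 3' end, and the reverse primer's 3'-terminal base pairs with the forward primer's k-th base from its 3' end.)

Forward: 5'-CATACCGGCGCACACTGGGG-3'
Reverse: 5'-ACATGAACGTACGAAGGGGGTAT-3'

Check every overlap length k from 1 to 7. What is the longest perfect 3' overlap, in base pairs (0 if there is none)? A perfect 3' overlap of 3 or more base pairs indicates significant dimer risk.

Longest perfect overlap: 0 complementary base pairs; below the dimer-risk threshold (threshold 3).

Last 7 bases (5'→3') — forward …ACTGGGG, reverse …GGGGTAT.
Reverse complement of the reverse primer's last 7 bases: ATACCCC; its first k bases are the reverse complement of the reverse primer's last k bases, so a perfect k-base overlap needs the forward primer's last k bases to equal them.
Comparing (forward last k vs required): k=1: G vs A ✗; k=2: GG vs AT ✗; k=3: GGG vs ATA ✗; k=4: GGGG vs ATAC ✗; k=5: TGGGG vs ATACC ✗; k=6: CTGGGG vs ATACCC ✗; k=7: ACTGGGG vs ATACCCC ✗.
No overlap length from 1 to 7 is perfect, so the longest perfect 3' overlap is 0.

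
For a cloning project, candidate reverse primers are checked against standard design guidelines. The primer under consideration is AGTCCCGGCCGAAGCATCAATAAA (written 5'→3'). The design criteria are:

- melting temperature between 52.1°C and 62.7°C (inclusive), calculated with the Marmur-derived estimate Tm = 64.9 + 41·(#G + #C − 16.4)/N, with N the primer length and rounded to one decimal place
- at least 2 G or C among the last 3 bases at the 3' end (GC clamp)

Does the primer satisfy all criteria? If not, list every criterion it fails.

Fails: GC clamp.

Base counts: A=9, T=3, G=5, C=7 (length 24).
Tm: Tm = 64.9 + 41·(12 − 16.4)/24 = 57.4°C ✓
GC clamp: 3' end AAA has 0 G/C, need ≥2 ✗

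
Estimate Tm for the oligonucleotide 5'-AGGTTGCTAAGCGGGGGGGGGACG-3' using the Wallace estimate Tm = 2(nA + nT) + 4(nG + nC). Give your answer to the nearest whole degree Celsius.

82°C

Base counts: A=4, T=3, G=14, C=3 (length 24).
Tm = 2·(4+3) + 4·(14+3) = 2·7 + 4·17 = 14 + 68 = 82°C.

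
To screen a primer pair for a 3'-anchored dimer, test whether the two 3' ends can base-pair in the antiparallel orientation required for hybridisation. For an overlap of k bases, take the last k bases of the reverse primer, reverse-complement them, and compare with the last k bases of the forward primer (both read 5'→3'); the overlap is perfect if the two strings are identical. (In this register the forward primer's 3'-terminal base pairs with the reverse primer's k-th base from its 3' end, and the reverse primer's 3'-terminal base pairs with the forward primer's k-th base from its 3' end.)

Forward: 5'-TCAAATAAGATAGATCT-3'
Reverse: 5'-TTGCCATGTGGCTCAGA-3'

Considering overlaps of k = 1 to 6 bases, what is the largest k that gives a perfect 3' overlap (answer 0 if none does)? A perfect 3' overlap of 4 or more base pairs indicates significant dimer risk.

Longest perfect overlap: 3 complementary base pairs; below the dimer-risk threshold (threshold 4).

Last 6 bases (5'→3') — forward …AGATCT, reverse …CTCAGA.
Reverse complement of the reverse primer's last 6 bases: TCTGAG; its first k bases are the reverse complement of the reverse primer's last k bases, so a perfect k-base overlap needs the forward primer's last k bases to equal them.
Comparing (forward last k vs required): k=1: T vs T ✓; k=2: CT vs TC ✗; k=3: TCT vs TCT ✓; k=4: ATCT vs TCTG ✗; k=5: GATCT vs TCTGA ✗; k=6: AGATCT vs TCTGAG ✗.
Perfect overlaps at k = 1, 3; the largest is 3.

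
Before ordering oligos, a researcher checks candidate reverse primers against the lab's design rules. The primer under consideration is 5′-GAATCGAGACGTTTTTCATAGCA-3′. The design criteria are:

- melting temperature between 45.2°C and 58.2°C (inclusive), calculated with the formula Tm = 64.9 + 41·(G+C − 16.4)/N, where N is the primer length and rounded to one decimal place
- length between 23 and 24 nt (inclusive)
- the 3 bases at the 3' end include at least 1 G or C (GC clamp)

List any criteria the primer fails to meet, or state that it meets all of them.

Base counts: A=7, T=7, G=5, C=4 (length 23).
Tm: Tm = 64.9 + 41·(9 − 16.4)/23 = 51.7°C ✓
length: length 23 ✓
GC clamp: 3' end GCA has 2 G/C ✓

Meets all criteria.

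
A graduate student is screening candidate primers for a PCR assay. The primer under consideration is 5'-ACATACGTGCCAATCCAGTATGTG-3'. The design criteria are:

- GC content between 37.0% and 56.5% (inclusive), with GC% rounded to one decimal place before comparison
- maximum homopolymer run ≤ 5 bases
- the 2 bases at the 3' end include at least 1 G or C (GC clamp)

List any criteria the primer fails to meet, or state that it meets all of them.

Base counts: A=7, T=6, G=5, C=6 (length 24).
GC content: GC 11/24 = 45.8% ✓
homopolymer run: longest run = 2 ✓
GC clamp: 3' end TG has 1 G/C ✓

Meets all criteria.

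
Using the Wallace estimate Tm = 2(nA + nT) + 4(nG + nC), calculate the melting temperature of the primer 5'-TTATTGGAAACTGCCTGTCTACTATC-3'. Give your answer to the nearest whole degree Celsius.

Base counts: A=6, T=10, G=4, C=6 (length 26).
Tm = 2·(6+10) + 4·(4+6) = 2·16 + 4·10 = 32 + 40 = 72°C.

72°C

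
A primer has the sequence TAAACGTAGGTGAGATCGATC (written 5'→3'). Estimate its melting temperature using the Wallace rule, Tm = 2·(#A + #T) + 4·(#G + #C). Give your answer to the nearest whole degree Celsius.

60°C

Base counts: A=7, T=5, G=6, C=3 (length 21).
Tm = 2·(7+5) + 4·(6+3) = 2·12 + 4·9 = 24 + 36 = 60°C.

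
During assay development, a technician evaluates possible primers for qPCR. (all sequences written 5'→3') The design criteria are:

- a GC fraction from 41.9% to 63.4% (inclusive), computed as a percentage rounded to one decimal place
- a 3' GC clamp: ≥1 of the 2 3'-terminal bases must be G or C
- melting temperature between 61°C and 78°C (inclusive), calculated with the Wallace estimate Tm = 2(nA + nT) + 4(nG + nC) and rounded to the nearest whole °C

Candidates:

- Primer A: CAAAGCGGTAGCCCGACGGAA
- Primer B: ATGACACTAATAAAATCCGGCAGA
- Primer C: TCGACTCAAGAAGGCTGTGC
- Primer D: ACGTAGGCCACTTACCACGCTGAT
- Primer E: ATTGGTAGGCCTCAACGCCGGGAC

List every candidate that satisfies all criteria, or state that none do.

Primer C and Primer E.

Primer A (21 nt, A=7 T=1 G=7 C=6): GC 13/21 = 61.9% ✓; 3' end AA has 0 G/C, need ≥1 ✗; Tm = 2·8 + 4·13 = 68°C ✓ — fails.
Primer B (24 nt, A=11 T=4 G=4 C=5): GC 9/24 = 37.5%, outside 41.9–63.4% ✗; 3' end GA has 1 G/C ✓; Tm = 2·15 + 4·9 = 66°C ✓ — fails.
Primer C (20 nt, A=5 T=4 G=6 C=5): GC 11/20 = 55.0% ✓; 3' end GC has 2 G/C ✓; Tm = 2·9 + 4·11 = 62°C ✓ — passes.
Primer D (24 nt, A=6 T=5 G=5 C=8): GC 13/24 = 54.2% ✓; 3' end AT has 0 G/C, need ≥1 ✗; Tm = 2·11 + 4·13 = 74°C ✓ — fails.
Primer E (24 nt, A=5 T=4 G=8 C=7): GC 15/24 = 62.5% ✓; 3' end AC has 1 G/C ✓; Tm = 2·9 + 4·15 = 78°C ✓ — passes.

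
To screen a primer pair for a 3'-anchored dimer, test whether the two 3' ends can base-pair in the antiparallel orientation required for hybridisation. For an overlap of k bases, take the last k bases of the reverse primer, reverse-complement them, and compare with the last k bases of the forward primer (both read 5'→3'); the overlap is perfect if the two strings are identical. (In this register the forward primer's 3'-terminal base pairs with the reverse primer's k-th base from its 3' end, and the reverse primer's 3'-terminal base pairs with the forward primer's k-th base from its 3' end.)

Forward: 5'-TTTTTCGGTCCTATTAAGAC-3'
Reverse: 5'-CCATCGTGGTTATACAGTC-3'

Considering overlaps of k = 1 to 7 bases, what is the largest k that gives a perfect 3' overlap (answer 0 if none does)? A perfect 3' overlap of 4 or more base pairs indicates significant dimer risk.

Last 7 bases (5'→3') — forward …TTAAGAC, reverse …TACAGTC.
Reverse complement of the reverse primer's last 7 bases: GACTGTA; its first k bases are the reverse complement of the reverse primer's last k bases, so a perfect k-base overlap needs the forward primer's last k bases to equal them.
Comparing (forward last k vs required): k=1: C vs G ✗; k=2: AC vs GA ✗; k=3: GAC vs GAC ✓; k=4: AGAC vs GACT ✗; k=5: AAGAC vs GACTG ✗; k=6: TAAGAC vs GACTGT ✗; k=7: TTAAGAC vs GACTGTA ✗.
Only k = 3 is perfect, so the longest perfect 3' overlap is 3.

Longest perfect overlap: 3 complementary base pairs; below the dimer-risk threshold (threshold 4).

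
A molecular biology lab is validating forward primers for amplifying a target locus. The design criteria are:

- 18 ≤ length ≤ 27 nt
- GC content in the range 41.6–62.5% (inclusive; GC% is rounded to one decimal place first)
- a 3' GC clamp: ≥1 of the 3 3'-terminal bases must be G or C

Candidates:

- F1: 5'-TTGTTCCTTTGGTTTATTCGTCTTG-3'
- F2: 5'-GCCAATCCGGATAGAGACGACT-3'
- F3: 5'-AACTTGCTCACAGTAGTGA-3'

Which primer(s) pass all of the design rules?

F2 and F3.

F1 (25 nt, A=1 T=15 G=5 C=4): length 25 ✓; GC 9/25 = 36.0%, outside 41.6–62.5% ✗; 3' end TTG has 1 G/C ✓ — fails.
F2 (22 nt, A=7 T=3 G=6 C=6): length 22 ✓; GC 12/22 = 54.5% ✓; 3' end ACT has 1 G/C ✓ — passes.
F3 (19 nt, A=6 T=5 G=4 C=4): length 19 ✓; GC 8/19 = 42.1% ✓; 3' end TGA has 1 G/C ✓ — passes.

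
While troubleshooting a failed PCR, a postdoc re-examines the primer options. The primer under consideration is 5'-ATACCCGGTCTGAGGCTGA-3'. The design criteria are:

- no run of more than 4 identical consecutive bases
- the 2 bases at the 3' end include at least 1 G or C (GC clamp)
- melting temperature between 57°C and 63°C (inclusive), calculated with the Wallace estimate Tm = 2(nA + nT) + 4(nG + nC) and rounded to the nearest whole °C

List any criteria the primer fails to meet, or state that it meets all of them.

Meets all criteria.

Base counts: A=4, T=4, G=6, C=5 (length 19).
homopolymer run: longest run = 3 ✓
GC clamp: 3' end GA has 1 G/C ✓
Tm: Tm = 2·8 + 4·11 = 60°C ✓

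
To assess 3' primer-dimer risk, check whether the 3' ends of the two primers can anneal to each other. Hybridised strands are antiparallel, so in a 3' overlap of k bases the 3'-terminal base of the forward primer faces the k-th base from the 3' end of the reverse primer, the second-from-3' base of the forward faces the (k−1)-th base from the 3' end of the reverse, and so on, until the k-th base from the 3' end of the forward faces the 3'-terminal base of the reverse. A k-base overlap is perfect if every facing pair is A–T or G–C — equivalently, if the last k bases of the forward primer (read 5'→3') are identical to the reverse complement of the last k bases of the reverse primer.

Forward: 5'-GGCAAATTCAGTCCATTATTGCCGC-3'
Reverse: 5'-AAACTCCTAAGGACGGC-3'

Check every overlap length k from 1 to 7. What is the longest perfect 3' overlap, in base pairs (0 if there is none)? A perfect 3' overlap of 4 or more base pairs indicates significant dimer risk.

Last 7 bases (5'→3') — forward …TTGCCGC, reverse …GGACGGC.
Reverse complement of the reverse primer's last 7 bases: GCCGTCC; its first k bases are the reverse complement of the reverse primer's last k bases, so a perfect k-base overlap needs the forward primer's last k bases to equal them.
Comparing (forward last k vs required): k=1: C vs G ✗; k=2: GC vs GC ✓; k=3: CGC vs GCC ✗; k=4: CCGC vs GCCG ✗; k=5: GCCGC vs GCCGT ✗; k=6: TGCCGC vs GCCGTC ✗; k=7: TTGCCGC vs GCCGTCC ✗.
Only k = 2 is perfect, so the longest perfect 3' overlap is 2.

Longest perfect overlap: 2 complementary base pairs; below the dimer-risk threshold (threshold 4).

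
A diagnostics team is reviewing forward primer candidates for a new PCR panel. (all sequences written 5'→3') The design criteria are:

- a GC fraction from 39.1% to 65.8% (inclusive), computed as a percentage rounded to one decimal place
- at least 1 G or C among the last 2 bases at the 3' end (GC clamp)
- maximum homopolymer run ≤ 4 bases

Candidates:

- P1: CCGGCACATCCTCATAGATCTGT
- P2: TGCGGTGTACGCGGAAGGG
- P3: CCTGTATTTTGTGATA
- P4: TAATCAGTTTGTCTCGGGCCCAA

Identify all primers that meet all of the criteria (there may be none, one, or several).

P1 (23 nt, A=5 T=6 G=4 C=8): GC 12/23 = 52.2% ✓; 3' end GT has 1 G/C ✓; longest run = 2 ✓ — passes.
P2 (19 nt, A=3 T=3 G=10 C=3): GC 13/19 = 68.4%, outside 39.1–65.8% ✗; 3' end GG has 2 G/C ✓; longest run = 3 ✓ — fails.
P3 (16 nt, A=3 T=8 G=3 C=2): GC 5/16 = 31.3%, outside 39.1–65.8% ✗; 3' end TA has 0 G/C, need ≥1 ✗; longest run = 4 ✓ — fails.
P4 (23 nt, A=5 T=7 G=5 C=6): GC 11/23 = 47.8% ✓; 3' end AA has 0 G/C, need ≥1 ✗; longest run = 3 ✓ — fails.

P1 only.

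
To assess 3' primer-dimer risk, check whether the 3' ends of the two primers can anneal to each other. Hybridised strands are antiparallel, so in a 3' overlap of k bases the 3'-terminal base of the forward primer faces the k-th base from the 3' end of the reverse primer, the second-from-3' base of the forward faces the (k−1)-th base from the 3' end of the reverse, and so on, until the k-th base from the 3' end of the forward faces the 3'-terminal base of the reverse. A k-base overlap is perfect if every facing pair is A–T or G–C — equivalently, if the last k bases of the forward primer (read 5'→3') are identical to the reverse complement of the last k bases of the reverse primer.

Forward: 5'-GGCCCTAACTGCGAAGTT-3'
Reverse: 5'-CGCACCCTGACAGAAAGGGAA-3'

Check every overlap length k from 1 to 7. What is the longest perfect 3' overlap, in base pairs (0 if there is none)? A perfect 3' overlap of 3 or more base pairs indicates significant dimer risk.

Last 7 bases (5'→3') — forward …CGAAGTT, reverse …AAGGGAA.
Reverse complement of the reverse primer's last 7 bases: TTCCCTT; its first k bases are the reverse complement of the reverse primer's last k bases, so a perfect k-base overlap needs the forward primer's last k bases to equal them.
Comparing (forward last k vs required): k=1: T vs T ✓; k=2: TT vs TT ✓; k=3: GTT vs TTC ✗; k=4: AGTT vs TTCC ✗; k=5: AAGTT vs TTCCC ✗; k=6: GAAGTT vs TTCCCT ✗; k=7: CGAAGTT vs TTCCCTT ✗.
Perfect overlaps at k = 1, 2; the largest is 2.

Longest perfect overlap: 2 complementary base pairs; below the dimer-risk threshold (threshold 3).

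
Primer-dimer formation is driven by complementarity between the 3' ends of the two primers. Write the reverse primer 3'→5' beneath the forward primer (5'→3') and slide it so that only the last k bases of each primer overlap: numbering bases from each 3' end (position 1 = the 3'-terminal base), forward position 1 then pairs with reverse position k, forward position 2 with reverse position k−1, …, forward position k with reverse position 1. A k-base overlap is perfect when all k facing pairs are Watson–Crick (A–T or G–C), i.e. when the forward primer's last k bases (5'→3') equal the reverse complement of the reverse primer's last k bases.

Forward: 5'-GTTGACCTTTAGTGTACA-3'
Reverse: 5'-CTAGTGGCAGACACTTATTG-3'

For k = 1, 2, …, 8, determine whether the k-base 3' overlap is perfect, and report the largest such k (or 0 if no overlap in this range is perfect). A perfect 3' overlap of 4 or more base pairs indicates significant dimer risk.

Last 8 bases (5'→3') — forward …AGTGTACA, reverse …ACTTATTG.
Reverse complement of the reverse primer's last 8 bases: CAATAAGT; its first k bases are the reverse complement of the reverse primer's last k bases, so a perfect k-base overlap needs the forward primer's last k bases to equal them.
Comparing (forward last k vs required): k=1: A vs C ✗; k=2: CA vs CA ✓; k=3: ACA vs CAA ✗; k=4: TACA vs CAAT ✗; k=5: GTACA vs CAATA ✗; k=6: TGTACA vs CAATAA ✗; k=7: GTGTACA vs CAATAAG ✗; k=8: AGTGTACA vs CAATAAGT ✗.
Only k = 2 is perfect, so the longest perfect 3' overlap is 2.

Longest perfect overlap: 2 complementary base pairs; below the dimer-risk threshold (threshold 4).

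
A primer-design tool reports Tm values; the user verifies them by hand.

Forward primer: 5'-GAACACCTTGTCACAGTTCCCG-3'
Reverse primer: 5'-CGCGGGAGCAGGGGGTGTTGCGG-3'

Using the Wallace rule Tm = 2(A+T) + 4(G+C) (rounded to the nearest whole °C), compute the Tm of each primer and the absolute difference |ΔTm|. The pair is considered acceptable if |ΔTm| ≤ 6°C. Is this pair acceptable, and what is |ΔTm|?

Forward: A=5 T=5 G=4 C=8 → Tm = 2·10 + 4·12 = 68°C.
Reverse: A=2 T=3 G=14 C=4 → Tm = 2·5 + 4·18 = 82°C.
|ΔTm| = |68 − 82| = 14°C, > 6°C.

|ΔTm| = 14°C; the pair is not acceptable.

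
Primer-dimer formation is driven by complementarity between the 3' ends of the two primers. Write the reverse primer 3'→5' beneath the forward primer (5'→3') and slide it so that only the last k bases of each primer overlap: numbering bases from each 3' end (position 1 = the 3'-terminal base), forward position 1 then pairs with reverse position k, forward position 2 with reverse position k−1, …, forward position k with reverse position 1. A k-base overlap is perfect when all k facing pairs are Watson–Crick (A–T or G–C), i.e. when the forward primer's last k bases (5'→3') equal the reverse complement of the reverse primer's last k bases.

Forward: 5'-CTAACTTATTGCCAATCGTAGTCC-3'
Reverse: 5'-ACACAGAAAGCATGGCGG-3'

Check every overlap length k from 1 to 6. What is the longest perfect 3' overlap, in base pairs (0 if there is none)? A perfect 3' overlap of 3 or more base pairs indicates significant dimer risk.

Longest perfect overlap: 2 complementary base pairs; below the dimer-risk threshold (threshold 3).

Last 6 bases (5'→3') — forward …TAGTCC, reverse …TGGCGG.
Reverse complement of the reverse primer's last 6 bases: CCGCCA; its first k bases are the reverse complement of the reverse primer's last k bases, so a perfect k-base overlap needs the forward primer's last k bases to equal them.
Comparing (forward last k vs required): k=1: C vs C ✓; k=2: CC vs CC ✓; k=3: TCC vs CCG ✗; k=4: GTCC vs CCGC ✗; k=5: AGTCC vs CCGCC ✗; k=6: TAGTCC vs CCGCCA ✗.
Perfect overlaps at k = 1, 2; the largest is 2.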